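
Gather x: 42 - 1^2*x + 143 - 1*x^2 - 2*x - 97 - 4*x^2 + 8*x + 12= -5*x^2 + 5*x + 100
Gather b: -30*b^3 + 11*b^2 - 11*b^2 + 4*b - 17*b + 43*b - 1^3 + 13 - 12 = -30*b^3 + 30*b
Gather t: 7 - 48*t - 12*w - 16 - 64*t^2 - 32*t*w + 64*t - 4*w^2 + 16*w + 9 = -64*t^2 + t*(16 - 32*w) - 4*w^2 + 4*w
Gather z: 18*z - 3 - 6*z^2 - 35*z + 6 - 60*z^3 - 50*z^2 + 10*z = -60*z^3 - 56*z^2 - 7*z + 3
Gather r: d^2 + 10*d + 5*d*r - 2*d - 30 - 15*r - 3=d^2 + 8*d + r*(5*d - 15) - 33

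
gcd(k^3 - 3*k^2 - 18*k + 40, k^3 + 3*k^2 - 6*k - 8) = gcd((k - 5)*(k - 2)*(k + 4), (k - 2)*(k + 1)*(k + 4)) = k^2 + 2*k - 8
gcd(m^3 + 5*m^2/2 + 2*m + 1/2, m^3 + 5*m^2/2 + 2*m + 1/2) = m^3 + 5*m^2/2 + 2*m + 1/2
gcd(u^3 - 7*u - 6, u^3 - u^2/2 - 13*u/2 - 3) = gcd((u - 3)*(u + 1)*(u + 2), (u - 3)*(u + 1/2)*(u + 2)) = u^2 - u - 6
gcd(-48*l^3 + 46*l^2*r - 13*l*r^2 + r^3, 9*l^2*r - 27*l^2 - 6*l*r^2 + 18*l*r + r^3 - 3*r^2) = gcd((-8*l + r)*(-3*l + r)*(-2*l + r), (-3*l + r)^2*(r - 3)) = -3*l + r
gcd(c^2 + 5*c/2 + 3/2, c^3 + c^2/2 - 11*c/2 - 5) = c + 1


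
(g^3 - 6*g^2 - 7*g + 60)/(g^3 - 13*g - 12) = (g - 5)/(g + 1)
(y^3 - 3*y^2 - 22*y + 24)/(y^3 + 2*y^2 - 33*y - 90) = (y^2 + 3*y - 4)/(y^2 + 8*y + 15)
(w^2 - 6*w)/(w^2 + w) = (w - 6)/(w + 1)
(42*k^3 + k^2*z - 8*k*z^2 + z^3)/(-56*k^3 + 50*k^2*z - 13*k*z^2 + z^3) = (-6*k^2 - k*z + z^2)/(8*k^2 - 6*k*z + z^2)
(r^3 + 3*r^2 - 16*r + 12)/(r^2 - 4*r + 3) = (r^2 + 4*r - 12)/(r - 3)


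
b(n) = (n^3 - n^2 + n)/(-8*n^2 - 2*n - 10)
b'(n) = (16*n + 2)*(n^3 - n^2 + n)/(-8*n^2 - 2*n - 10)^2 + (3*n^2 - 2*n + 1)/(-8*n^2 - 2*n - 10)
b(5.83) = -0.58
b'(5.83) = -0.12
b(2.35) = -0.17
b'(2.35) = -0.11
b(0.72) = -0.04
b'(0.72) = -0.04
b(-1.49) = 0.28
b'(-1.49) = -0.18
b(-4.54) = 0.72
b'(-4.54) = -0.13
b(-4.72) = 0.74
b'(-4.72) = -0.13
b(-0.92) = 0.17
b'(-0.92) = -0.22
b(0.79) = -0.04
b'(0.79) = -0.04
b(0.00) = 0.00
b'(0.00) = -0.10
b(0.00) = 0.00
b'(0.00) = -0.10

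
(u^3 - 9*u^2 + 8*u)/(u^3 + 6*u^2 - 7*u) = (u - 8)/(u + 7)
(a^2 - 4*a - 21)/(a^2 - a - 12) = (a - 7)/(a - 4)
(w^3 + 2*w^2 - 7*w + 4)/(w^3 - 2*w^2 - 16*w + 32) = (w^2 - 2*w + 1)/(w^2 - 6*w + 8)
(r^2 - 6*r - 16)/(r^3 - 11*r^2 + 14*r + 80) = 1/(r - 5)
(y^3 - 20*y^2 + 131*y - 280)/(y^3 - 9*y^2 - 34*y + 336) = (y - 5)/(y + 6)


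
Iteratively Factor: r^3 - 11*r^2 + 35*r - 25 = (r - 5)*(r^2 - 6*r + 5) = (r - 5)^2*(r - 1)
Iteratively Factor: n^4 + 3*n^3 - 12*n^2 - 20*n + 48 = (n - 2)*(n^3 + 5*n^2 - 2*n - 24) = (n - 2)*(n + 4)*(n^2 + n - 6) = (n - 2)^2*(n + 4)*(n + 3)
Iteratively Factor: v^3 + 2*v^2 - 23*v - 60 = (v + 4)*(v^2 - 2*v - 15) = (v + 3)*(v + 4)*(v - 5)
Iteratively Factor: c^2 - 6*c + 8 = (c - 4)*(c - 2)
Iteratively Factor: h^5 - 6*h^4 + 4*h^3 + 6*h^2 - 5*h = (h - 1)*(h^4 - 5*h^3 - h^2 + 5*h) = (h - 1)*(h + 1)*(h^3 - 6*h^2 + 5*h) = (h - 1)^2*(h + 1)*(h^2 - 5*h) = h*(h - 1)^2*(h + 1)*(h - 5)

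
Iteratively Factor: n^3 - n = (n + 1)*(n^2 - n) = n*(n + 1)*(n - 1)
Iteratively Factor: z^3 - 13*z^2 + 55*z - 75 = (z - 5)*(z^2 - 8*z + 15) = (z - 5)*(z - 3)*(z - 5)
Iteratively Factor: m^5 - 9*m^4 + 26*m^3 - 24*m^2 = (m - 2)*(m^4 - 7*m^3 + 12*m^2) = m*(m - 2)*(m^3 - 7*m^2 + 12*m) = m^2*(m - 2)*(m^2 - 7*m + 12) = m^2*(m - 3)*(m - 2)*(m - 4)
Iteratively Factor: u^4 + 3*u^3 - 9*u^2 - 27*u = (u - 3)*(u^3 + 6*u^2 + 9*u) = u*(u - 3)*(u^2 + 6*u + 9) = u*(u - 3)*(u + 3)*(u + 3)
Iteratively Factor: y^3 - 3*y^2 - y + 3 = (y + 1)*(y^2 - 4*y + 3) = (y - 3)*(y + 1)*(y - 1)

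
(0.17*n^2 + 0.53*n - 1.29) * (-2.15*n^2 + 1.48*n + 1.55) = -0.3655*n^4 - 0.8879*n^3 + 3.8214*n^2 - 1.0877*n - 1.9995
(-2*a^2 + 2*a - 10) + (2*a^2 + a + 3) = 3*a - 7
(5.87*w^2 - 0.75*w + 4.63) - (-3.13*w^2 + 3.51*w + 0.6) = 9.0*w^2 - 4.26*w + 4.03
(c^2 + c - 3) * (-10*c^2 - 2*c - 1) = -10*c^4 - 12*c^3 + 27*c^2 + 5*c + 3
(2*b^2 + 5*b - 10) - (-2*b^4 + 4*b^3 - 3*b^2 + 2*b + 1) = 2*b^4 - 4*b^3 + 5*b^2 + 3*b - 11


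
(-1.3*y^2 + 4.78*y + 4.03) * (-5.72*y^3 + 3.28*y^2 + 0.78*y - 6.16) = 7.436*y^5 - 31.6056*y^4 - 8.3872*y^3 + 24.9548*y^2 - 26.3014*y - 24.8248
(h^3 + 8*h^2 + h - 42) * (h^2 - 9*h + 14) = h^5 - h^4 - 57*h^3 + 61*h^2 + 392*h - 588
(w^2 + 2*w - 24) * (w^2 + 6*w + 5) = w^4 + 8*w^3 - 7*w^2 - 134*w - 120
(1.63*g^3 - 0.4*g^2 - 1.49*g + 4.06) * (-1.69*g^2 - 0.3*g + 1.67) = -2.7547*g^5 + 0.187*g^4 + 5.3602*g^3 - 7.0824*g^2 - 3.7063*g + 6.7802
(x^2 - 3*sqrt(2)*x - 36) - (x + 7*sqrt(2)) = x^2 - 3*sqrt(2)*x - x - 36 - 7*sqrt(2)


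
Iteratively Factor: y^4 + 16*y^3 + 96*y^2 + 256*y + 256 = (y + 4)*(y^3 + 12*y^2 + 48*y + 64) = (y + 4)^2*(y^2 + 8*y + 16) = (y + 4)^3*(y + 4)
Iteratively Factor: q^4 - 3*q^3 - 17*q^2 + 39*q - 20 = (q + 4)*(q^3 - 7*q^2 + 11*q - 5) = (q - 1)*(q + 4)*(q^2 - 6*q + 5) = (q - 5)*(q - 1)*(q + 4)*(q - 1)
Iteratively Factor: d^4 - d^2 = (d)*(d^3 - d) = d^2*(d^2 - 1) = d^2*(d - 1)*(d + 1)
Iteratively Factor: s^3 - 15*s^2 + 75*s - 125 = (s - 5)*(s^2 - 10*s + 25) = (s - 5)^2*(s - 5)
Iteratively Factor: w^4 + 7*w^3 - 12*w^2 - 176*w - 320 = (w + 4)*(w^3 + 3*w^2 - 24*w - 80) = (w - 5)*(w + 4)*(w^2 + 8*w + 16) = (w - 5)*(w + 4)^2*(w + 4)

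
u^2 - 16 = (u - 4)*(u + 4)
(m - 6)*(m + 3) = m^2 - 3*m - 18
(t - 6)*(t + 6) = t^2 - 36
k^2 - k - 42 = (k - 7)*(k + 6)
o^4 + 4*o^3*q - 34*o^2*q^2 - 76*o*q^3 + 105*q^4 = (o - 5*q)*(o - q)*(o + 3*q)*(o + 7*q)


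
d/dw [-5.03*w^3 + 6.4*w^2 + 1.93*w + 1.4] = -15.09*w^2 + 12.8*w + 1.93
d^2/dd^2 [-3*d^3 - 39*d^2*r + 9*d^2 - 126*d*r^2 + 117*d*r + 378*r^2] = -18*d - 78*r + 18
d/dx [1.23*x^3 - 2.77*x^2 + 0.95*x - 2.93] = 3.69*x^2 - 5.54*x + 0.95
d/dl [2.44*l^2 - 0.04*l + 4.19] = 4.88*l - 0.04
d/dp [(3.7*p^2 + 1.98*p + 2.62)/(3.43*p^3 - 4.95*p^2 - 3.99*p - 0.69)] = (-12.691*p^4 - 13.5828*p^3 - 31.9218*p^2 + 20.832*p + 9.0876)/(11.7649*p^6 - 33.957*p^5 - 2.8689*p^4 + 34.7676*p^3 + 22.7511*p^2 + 5.5062*p + 0.4761)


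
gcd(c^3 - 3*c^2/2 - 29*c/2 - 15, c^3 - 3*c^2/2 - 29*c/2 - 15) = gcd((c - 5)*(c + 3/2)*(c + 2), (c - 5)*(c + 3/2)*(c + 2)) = c^3 - 3*c^2/2 - 29*c/2 - 15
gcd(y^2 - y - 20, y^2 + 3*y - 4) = y + 4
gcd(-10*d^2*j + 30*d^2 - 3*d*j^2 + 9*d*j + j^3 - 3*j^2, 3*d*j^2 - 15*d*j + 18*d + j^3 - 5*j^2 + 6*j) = j - 3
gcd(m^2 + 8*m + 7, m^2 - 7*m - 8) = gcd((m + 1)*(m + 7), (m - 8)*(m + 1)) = m + 1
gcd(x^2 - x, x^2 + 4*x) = x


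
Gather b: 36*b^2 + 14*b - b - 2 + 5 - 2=36*b^2 + 13*b + 1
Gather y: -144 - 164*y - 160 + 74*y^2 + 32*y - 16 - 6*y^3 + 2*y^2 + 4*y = -6*y^3 + 76*y^2 - 128*y - 320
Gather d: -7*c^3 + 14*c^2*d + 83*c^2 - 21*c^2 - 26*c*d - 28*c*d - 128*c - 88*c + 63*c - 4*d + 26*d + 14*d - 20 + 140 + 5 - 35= -7*c^3 + 62*c^2 - 153*c + d*(14*c^2 - 54*c + 36) + 90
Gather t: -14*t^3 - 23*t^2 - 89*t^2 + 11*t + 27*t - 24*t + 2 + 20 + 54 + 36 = -14*t^3 - 112*t^2 + 14*t + 112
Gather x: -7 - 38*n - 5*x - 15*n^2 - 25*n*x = -15*n^2 - 38*n + x*(-25*n - 5) - 7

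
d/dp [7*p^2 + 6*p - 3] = 14*p + 6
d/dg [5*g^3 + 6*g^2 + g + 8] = 15*g^2 + 12*g + 1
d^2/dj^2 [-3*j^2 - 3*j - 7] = -6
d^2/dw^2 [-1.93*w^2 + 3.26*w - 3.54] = -3.86000000000000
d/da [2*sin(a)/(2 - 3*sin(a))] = 4*cos(a)/(3*sin(a) - 2)^2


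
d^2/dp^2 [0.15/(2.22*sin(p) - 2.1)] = (-0.73926*sin(p)^2 - 0.6993*sin(p) + 1.47852)/(2.22*sin(p) - 2.1)^3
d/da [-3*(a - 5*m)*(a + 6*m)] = -6*a - 3*m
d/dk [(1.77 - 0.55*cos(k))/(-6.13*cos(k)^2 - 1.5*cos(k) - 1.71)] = (3.3715*cos(k)^2 - 21.7002*cos(k) - 3.5955)*sin(k)/(37.5769*cos(k)^4 + 18.39*cos(k)^3 + 23.2146*cos(k)^2 + 5.13*cos(k) + 2.9241)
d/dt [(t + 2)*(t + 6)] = 2*t + 8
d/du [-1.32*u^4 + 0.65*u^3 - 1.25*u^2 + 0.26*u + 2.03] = -5.28*u^3 + 1.95*u^2 - 2.5*u + 0.26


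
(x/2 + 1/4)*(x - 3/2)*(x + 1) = x^3/2 - 7*x/8 - 3/8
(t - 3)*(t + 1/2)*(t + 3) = t^3 + t^2/2 - 9*t - 9/2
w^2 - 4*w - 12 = (w - 6)*(w + 2)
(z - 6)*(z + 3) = z^2 - 3*z - 18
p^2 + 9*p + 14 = (p + 2)*(p + 7)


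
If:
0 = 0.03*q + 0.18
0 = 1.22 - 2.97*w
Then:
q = -6.00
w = 0.41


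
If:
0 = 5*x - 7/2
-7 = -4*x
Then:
No Solution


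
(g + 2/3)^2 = g^2 + 4*g/3 + 4/9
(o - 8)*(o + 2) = o^2 - 6*o - 16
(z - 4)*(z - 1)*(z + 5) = z^3 - 21*z + 20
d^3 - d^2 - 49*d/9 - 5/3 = (d - 3)*(d + 1/3)*(d + 5/3)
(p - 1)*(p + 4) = p^2 + 3*p - 4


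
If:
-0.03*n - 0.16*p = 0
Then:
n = -5.33333333333333*p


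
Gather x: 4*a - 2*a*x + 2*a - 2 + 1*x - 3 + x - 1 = 6*a + x*(2 - 2*a) - 6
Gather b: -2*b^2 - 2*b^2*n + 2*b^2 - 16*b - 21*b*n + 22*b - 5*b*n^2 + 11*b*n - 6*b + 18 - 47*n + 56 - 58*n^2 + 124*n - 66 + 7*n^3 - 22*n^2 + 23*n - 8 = -2*b^2*n + b*(-5*n^2 - 10*n) + 7*n^3 - 80*n^2 + 100*n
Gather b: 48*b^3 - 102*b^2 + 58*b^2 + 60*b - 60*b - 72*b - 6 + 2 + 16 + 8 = 48*b^3 - 44*b^2 - 72*b + 20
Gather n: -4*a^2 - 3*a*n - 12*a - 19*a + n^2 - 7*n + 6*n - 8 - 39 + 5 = -4*a^2 - 31*a + n^2 + n*(-3*a - 1) - 42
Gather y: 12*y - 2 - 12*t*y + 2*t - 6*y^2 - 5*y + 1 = 2*t - 6*y^2 + y*(7 - 12*t) - 1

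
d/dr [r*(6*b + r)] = 6*b + 2*r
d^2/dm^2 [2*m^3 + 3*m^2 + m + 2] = 12*m + 6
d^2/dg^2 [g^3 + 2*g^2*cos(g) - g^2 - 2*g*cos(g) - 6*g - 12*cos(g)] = -2*g^2*cos(g) - 8*g*sin(g) + 2*g*cos(g) + 6*g + 4*sin(g) + 16*cos(g) - 2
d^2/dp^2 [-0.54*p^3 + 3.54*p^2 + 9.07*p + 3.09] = 7.08 - 3.24*p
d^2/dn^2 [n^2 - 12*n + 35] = 2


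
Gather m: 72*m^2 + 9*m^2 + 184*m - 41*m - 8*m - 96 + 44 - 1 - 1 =81*m^2 + 135*m - 54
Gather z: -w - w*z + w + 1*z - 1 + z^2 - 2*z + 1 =z^2 + z*(-w - 1)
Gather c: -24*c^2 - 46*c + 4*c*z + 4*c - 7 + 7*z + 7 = -24*c^2 + c*(4*z - 42) + 7*z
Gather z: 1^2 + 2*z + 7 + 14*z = 16*z + 8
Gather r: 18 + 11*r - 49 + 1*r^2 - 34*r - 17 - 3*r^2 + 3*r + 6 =-2*r^2 - 20*r - 42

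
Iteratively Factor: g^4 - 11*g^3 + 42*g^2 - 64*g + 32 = (g - 4)*(g^3 - 7*g^2 + 14*g - 8) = (g - 4)*(g - 1)*(g^2 - 6*g + 8) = (g - 4)*(g - 2)*(g - 1)*(g - 4)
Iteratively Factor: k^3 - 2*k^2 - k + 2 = (k - 2)*(k^2 - 1) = (k - 2)*(k - 1)*(k + 1)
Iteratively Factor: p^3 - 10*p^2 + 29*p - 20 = (p - 1)*(p^2 - 9*p + 20) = (p - 5)*(p - 1)*(p - 4)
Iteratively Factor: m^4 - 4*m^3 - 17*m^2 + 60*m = (m - 5)*(m^3 + m^2 - 12*m) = m*(m - 5)*(m^2 + m - 12) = m*(m - 5)*(m + 4)*(m - 3)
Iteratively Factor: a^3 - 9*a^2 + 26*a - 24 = (a - 2)*(a^2 - 7*a + 12) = (a - 4)*(a - 2)*(a - 3)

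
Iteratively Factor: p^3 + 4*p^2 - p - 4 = (p - 1)*(p^2 + 5*p + 4) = (p - 1)*(p + 4)*(p + 1)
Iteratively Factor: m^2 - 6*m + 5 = (m - 5)*(m - 1)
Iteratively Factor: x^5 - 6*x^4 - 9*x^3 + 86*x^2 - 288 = (x + 2)*(x^4 - 8*x^3 + 7*x^2 + 72*x - 144) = (x - 3)*(x + 2)*(x^3 - 5*x^2 - 8*x + 48) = (x - 4)*(x - 3)*(x + 2)*(x^2 - x - 12) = (x - 4)*(x - 3)*(x + 2)*(x + 3)*(x - 4)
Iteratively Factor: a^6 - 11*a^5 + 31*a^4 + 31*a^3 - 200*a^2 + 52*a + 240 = (a + 2)*(a^5 - 13*a^4 + 57*a^3 - 83*a^2 - 34*a + 120) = (a - 2)*(a + 2)*(a^4 - 11*a^3 + 35*a^2 - 13*a - 60) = (a - 2)*(a + 1)*(a + 2)*(a^3 - 12*a^2 + 47*a - 60) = (a - 4)*(a - 2)*(a + 1)*(a + 2)*(a^2 - 8*a + 15) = (a - 5)*(a - 4)*(a - 2)*(a + 1)*(a + 2)*(a - 3)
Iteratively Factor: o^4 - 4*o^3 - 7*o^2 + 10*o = (o - 1)*(o^3 - 3*o^2 - 10*o) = o*(o - 1)*(o^2 - 3*o - 10) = o*(o - 5)*(o - 1)*(o + 2)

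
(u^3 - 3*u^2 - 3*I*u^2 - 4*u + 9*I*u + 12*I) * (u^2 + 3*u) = u^5 - 3*I*u^4 - 13*u^3 - 12*u^2 + 39*I*u^2 + 36*I*u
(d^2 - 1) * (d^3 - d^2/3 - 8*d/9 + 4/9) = d^5 - d^4/3 - 17*d^3/9 + 7*d^2/9 + 8*d/9 - 4/9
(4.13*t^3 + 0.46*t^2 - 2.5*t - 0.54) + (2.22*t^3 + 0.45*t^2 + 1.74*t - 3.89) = 6.35*t^3 + 0.91*t^2 - 0.76*t - 4.43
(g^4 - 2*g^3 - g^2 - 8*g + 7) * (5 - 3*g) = -3*g^5 + 11*g^4 - 7*g^3 + 19*g^2 - 61*g + 35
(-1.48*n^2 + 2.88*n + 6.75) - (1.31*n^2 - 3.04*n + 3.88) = -2.79*n^2 + 5.92*n + 2.87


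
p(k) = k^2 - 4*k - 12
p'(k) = 2*k - 4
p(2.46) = -15.79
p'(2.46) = 0.92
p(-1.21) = -5.70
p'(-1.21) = -6.42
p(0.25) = -12.94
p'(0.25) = -3.50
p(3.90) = -12.39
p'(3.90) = 3.80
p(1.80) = -15.96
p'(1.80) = -0.40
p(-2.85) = 7.52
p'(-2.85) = -9.70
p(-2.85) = 7.52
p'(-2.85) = -9.70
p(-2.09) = 0.73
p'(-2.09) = -8.18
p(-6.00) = 48.00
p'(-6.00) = -16.00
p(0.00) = -12.00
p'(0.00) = -4.00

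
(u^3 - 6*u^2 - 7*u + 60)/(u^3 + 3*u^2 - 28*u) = (u^2 - 2*u - 15)/(u*(u + 7))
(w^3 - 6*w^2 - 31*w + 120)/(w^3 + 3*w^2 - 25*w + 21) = (w^2 - 3*w - 40)/(w^2 + 6*w - 7)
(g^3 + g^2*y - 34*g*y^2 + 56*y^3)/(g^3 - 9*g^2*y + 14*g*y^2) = (-g^2 - 3*g*y + 28*y^2)/(g*(-g + 7*y))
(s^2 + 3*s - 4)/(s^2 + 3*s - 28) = (s^2 + 3*s - 4)/(s^2 + 3*s - 28)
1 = 1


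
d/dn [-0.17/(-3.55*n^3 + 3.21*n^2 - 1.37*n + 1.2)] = (-1.8105*n^2 + 1.0914*n - 0.2329)/(3.55*n^3 - 3.21*n^2 + 1.37*n - 1.2)^2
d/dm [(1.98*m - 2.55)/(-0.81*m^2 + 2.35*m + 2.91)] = (1.6038*m^2 - 4.131*m + 11.7543)/(0.6561*m^4 - 3.807*m^3 + 0.8083*m^2 + 13.677*m + 8.4681)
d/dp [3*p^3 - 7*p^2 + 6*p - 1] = 9*p^2 - 14*p + 6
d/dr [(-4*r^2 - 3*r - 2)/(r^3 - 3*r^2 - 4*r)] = (4*r^4 + 6*r^3 + 13*r^2 - 12*r - 8)/(r^2*(r^4 - 6*r^3 + r^2 + 24*r + 16))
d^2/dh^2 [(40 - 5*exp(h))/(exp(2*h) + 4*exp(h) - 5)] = 5*(-exp(4*h) + 36*exp(3*h) + 66*exp(2*h) + 268*exp(h) + 135)*exp(h)/(exp(6*h) + 12*exp(5*h) + 33*exp(4*h) - 56*exp(3*h) - 165*exp(2*h) + 300*exp(h) - 125)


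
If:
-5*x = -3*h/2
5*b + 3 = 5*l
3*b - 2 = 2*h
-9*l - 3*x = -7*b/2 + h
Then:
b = -70/167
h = -272/167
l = 151/835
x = -408/835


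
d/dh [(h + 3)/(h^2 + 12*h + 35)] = (h^2 + 12*h - 2*(h + 3)*(h + 6) + 35)/(h^2 + 12*h + 35)^2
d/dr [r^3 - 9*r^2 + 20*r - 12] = 3*r^2 - 18*r + 20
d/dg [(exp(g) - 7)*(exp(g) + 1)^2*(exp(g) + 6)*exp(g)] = (5*exp(4*g) + 4*exp(3*g) - 129*exp(2*g) - 170*exp(g) - 42)*exp(g)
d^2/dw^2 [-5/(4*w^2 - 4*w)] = 5*(w*(w - 1) - (2*w - 1)^2)/(2*w^3*(w - 1)^3)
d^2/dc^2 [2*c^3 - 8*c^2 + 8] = 12*c - 16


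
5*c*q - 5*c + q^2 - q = (5*c + q)*(q - 1)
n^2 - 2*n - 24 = (n - 6)*(n + 4)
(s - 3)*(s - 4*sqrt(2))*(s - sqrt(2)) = s^3 - 5*sqrt(2)*s^2 - 3*s^2 + 8*s + 15*sqrt(2)*s - 24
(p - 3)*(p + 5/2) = p^2 - p/2 - 15/2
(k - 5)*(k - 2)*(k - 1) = k^3 - 8*k^2 + 17*k - 10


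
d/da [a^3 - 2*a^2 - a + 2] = 3*a^2 - 4*a - 1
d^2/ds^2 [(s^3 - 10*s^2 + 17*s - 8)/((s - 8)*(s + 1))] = 8/(s^3 + 3*s^2 + 3*s + 1)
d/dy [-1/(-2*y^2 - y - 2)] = (-4*y - 1)/(2*y^2 + y + 2)^2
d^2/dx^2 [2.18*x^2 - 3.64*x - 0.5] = 4.36000000000000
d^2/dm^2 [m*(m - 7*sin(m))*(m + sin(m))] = 6*m^2*sin(m) - 24*m*cos(m) - 14*m*cos(2*m) + 6*m - 12*sin(m) - 14*sin(2*m)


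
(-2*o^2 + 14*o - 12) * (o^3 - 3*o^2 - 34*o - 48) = -2*o^5 + 20*o^4 + 14*o^3 - 344*o^2 - 264*o + 576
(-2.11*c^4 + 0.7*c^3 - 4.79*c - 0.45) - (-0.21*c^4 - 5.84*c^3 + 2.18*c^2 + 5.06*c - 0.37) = -1.9*c^4 + 6.54*c^3 - 2.18*c^2 - 9.85*c - 0.08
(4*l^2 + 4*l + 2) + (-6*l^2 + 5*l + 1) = -2*l^2 + 9*l + 3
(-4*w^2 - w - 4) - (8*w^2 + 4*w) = -12*w^2 - 5*w - 4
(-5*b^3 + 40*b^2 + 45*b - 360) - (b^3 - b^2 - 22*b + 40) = -6*b^3 + 41*b^2 + 67*b - 400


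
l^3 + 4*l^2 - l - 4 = (l - 1)*(l + 1)*(l + 4)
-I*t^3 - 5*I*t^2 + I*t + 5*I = (t + 1)*(t + 5)*(-I*t + I)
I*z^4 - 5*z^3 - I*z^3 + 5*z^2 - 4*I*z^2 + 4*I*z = z*(z + I)*(z + 4*I)*(I*z - I)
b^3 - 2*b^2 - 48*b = b*(b - 8)*(b + 6)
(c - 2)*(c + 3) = c^2 + c - 6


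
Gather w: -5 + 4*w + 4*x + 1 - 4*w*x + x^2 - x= w*(4 - 4*x) + x^2 + 3*x - 4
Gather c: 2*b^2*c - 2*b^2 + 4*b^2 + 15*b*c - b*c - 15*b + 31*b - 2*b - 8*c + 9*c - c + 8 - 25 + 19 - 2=2*b^2 + 14*b + c*(2*b^2 + 14*b)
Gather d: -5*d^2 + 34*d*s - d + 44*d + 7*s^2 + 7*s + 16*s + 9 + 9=-5*d^2 + d*(34*s + 43) + 7*s^2 + 23*s + 18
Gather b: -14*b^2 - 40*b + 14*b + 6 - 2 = -14*b^2 - 26*b + 4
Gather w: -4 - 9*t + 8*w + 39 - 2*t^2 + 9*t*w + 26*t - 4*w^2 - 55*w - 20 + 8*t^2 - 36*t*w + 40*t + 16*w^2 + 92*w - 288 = 6*t^2 + 57*t + 12*w^2 + w*(45 - 27*t) - 273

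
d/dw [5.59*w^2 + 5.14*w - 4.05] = 11.18*w + 5.14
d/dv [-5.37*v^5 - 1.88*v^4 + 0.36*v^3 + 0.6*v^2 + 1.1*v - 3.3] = -26.85*v^4 - 7.52*v^3 + 1.08*v^2 + 1.2*v + 1.1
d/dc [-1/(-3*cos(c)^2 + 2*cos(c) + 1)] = 2*(3*cos(c) - 1)*sin(c)/(-3*cos(c)^2 + 2*cos(c) + 1)^2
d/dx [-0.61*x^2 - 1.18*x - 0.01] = -1.22*x - 1.18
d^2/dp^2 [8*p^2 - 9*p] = 16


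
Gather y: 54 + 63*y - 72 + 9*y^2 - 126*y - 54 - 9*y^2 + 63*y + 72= 0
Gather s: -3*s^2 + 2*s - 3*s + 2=-3*s^2 - s + 2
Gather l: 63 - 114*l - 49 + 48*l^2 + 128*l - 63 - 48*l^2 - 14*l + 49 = 0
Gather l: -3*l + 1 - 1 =-3*l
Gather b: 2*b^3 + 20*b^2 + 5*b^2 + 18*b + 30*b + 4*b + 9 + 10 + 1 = 2*b^3 + 25*b^2 + 52*b + 20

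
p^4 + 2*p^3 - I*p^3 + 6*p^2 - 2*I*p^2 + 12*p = p*(p + 2)*(p - 3*I)*(p + 2*I)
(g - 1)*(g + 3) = g^2 + 2*g - 3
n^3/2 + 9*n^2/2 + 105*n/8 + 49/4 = (n/2 + 1)*(n + 7/2)^2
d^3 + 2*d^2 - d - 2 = (d - 1)*(d + 1)*(d + 2)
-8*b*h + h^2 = h*(-8*b + h)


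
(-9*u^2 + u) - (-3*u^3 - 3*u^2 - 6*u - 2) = 3*u^3 - 6*u^2 + 7*u + 2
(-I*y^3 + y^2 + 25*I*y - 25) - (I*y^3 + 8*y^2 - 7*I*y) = -2*I*y^3 - 7*y^2 + 32*I*y - 25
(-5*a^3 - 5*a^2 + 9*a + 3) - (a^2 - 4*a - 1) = -5*a^3 - 6*a^2 + 13*a + 4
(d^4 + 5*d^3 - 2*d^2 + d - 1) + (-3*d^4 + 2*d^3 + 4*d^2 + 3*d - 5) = -2*d^4 + 7*d^3 + 2*d^2 + 4*d - 6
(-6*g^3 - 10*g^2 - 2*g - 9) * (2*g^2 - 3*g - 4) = -12*g^5 - 2*g^4 + 50*g^3 + 28*g^2 + 35*g + 36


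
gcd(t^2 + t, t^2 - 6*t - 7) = t + 1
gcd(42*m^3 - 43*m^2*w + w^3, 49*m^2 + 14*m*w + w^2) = 7*m + w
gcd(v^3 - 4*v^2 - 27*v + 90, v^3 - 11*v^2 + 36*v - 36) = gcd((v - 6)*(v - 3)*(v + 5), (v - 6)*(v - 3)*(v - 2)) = v^2 - 9*v + 18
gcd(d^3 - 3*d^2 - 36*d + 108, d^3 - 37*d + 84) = d - 3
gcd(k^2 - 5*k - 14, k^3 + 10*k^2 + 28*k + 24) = k + 2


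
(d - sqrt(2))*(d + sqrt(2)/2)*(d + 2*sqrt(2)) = d^3 + 3*sqrt(2)*d^2/2 - 3*d - 2*sqrt(2)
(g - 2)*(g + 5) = g^2 + 3*g - 10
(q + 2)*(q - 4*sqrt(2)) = q^2 - 4*sqrt(2)*q + 2*q - 8*sqrt(2)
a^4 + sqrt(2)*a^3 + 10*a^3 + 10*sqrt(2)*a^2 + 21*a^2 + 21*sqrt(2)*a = a*(a + 3)*(a + 7)*(a + sqrt(2))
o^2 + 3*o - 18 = (o - 3)*(o + 6)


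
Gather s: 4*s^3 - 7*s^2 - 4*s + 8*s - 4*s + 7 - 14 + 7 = 4*s^3 - 7*s^2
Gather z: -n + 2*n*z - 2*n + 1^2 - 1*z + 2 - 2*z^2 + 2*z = -3*n - 2*z^2 + z*(2*n + 1) + 3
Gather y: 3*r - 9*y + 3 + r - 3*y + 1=4*r - 12*y + 4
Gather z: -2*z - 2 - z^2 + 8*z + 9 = -z^2 + 6*z + 7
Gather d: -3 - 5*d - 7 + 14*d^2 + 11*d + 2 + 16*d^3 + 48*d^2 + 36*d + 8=16*d^3 + 62*d^2 + 42*d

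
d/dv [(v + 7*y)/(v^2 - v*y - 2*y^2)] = (v^2 - v*y - 2*y^2 - (v + 7*y)*(2*v - y))/(-v^2 + v*y + 2*y^2)^2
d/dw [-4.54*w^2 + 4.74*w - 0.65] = 4.74 - 9.08*w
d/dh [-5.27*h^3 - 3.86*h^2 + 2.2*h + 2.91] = -15.81*h^2 - 7.72*h + 2.2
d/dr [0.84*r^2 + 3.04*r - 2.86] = 1.68*r + 3.04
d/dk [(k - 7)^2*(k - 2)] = (k - 7)*(3*k - 11)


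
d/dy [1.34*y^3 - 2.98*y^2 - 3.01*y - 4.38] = 4.02*y^2 - 5.96*y - 3.01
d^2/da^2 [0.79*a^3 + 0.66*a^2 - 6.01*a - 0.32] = 4.74*a + 1.32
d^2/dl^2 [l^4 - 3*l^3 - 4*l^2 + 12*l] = 12*l^2 - 18*l - 8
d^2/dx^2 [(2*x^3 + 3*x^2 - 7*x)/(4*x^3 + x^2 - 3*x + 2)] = 4*(20*x^6 - 132*x^5 - 36*x^4 - 118*x^3 + 141*x^2 + 33*x - 15)/(64*x^9 + 48*x^8 - 132*x^7 + 25*x^6 + 147*x^5 - 111*x^4 - 15*x^3 + 66*x^2 - 36*x + 8)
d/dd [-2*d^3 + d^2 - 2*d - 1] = -6*d^2 + 2*d - 2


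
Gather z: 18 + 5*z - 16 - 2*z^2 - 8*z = -2*z^2 - 3*z + 2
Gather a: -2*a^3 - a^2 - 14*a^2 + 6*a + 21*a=-2*a^3 - 15*a^2 + 27*a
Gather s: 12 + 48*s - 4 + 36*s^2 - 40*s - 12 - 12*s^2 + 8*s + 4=24*s^2 + 16*s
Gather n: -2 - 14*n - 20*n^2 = -20*n^2 - 14*n - 2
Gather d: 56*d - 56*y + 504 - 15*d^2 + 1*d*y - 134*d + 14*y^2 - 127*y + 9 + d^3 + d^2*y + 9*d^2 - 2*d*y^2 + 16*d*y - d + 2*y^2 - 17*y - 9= d^3 + d^2*(y - 6) + d*(-2*y^2 + 17*y - 79) + 16*y^2 - 200*y + 504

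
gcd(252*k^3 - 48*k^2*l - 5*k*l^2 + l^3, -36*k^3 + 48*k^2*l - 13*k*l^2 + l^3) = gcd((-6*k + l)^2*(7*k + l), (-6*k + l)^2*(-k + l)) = 36*k^2 - 12*k*l + l^2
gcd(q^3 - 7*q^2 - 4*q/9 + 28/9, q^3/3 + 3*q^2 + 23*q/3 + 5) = 1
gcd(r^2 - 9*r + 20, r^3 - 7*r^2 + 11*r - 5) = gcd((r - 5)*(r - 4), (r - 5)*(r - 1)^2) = r - 5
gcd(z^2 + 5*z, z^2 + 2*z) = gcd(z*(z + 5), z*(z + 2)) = z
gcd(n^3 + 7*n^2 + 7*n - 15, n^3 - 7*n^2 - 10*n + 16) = n - 1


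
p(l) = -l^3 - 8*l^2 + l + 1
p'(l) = -3*l^2 - 16*l + 1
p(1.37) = -15.22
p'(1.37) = -26.55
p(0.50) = -0.62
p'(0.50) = -7.75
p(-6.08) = -76.06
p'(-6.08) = -12.62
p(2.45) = -59.28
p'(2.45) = -56.21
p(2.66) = -71.77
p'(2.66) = -62.79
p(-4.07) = -68.17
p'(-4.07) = 16.43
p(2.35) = -53.81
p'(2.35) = -53.17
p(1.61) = -22.30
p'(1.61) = -32.54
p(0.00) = 1.00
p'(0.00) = 1.00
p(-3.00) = -47.00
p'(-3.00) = 22.00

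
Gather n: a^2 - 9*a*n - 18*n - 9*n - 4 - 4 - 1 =a^2 + n*(-9*a - 27) - 9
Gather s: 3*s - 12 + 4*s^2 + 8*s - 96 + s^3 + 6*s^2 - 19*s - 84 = s^3 + 10*s^2 - 8*s - 192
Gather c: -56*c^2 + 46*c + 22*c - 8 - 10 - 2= -56*c^2 + 68*c - 20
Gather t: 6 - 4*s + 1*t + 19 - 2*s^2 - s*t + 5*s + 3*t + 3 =-2*s^2 + s + t*(4 - s) + 28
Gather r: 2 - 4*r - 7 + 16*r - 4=12*r - 9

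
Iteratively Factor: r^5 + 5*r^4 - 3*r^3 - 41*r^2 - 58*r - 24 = (r + 1)*(r^4 + 4*r^3 - 7*r^2 - 34*r - 24) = (r - 3)*(r + 1)*(r^3 + 7*r^2 + 14*r + 8) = (r - 3)*(r + 1)*(r + 2)*(r^2 + 5*r + 4) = (r - 3)*(r + 1)*(r + 2)*(r + 4)*(r + 1)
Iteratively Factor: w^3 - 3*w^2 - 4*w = (w)*(w^2 - 3*w - 4) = w*(w - 4)*(w + 1)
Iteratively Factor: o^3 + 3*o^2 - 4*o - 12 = (o - 2)*(o^2 + 5*o + 6) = (o - 2)*(o + 3)*(o + 2)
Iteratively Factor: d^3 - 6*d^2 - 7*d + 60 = (d + 3)*(d^2 - 9*d + 20) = (d - 4)*(d + 3)*(d - 5)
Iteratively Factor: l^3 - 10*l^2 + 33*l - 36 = (l - 3)*(l^2 - 7*l + 12) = (l - 3)^2*(l - 4)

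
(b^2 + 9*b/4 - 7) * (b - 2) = b^3 + b^2/4 - 23*b/2 + 14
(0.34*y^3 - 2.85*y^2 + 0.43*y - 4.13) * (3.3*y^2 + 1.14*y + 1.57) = 1.122*y^5 - 9.0174*y^4 - 1.2962*y^3 - 17.6133*y^2 - 4.0331*y - 6.4841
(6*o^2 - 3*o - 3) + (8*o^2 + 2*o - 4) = 14*o^2 - o - 7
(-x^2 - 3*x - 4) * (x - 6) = -x^3 + 3*x^2 + 14*x + 24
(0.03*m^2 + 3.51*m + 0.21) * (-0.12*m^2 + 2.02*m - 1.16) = -0.0036*m^4 - 0.3606*m^3 + 7.0302*m^2 - 3.6474*m - 0.2436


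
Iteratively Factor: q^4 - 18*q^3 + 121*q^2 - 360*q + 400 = (q - 4)*(q^3 - 14*q^2 + 65*q - 100) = (q - 4)^2*(q^2 - 10*q + 25) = (q - 5)*(q - 4)^2*(q - 5)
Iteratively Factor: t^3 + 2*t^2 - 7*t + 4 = (t - 1)*(t^2 + 3*t - 4) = (t - 1)*(t + 4)*(t - 1)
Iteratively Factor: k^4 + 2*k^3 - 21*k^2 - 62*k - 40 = (k - 5)*(k^3 + 7*k^2 + 14*k + 8) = (k - 5)*(k + 2)*(k^2 + 5*k + 4) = (k - 5)*(k + 1)*(k + 2)*(k + 4)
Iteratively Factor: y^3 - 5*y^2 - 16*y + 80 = (y - 4)*(y^2 - y - 20) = (y - 4)*(y + 4)*(y - 5)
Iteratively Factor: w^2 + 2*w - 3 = (w + 3)*(w - 1)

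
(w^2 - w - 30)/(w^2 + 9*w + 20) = (w - 6)/(w + 4)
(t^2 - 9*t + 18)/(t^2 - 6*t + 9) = (t - 6)/(t - 3)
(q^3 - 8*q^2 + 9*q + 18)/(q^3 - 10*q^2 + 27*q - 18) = (q + 1)/(q - 1)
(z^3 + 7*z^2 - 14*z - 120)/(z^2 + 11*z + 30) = z - 4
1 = 1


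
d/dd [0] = 0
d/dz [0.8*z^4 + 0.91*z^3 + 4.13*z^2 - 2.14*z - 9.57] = 3.2*z^3 + 2.73*z^2 + 8.26*z - 2.14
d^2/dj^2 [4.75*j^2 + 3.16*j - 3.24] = 9.50000000000000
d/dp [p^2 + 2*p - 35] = 2*p + 2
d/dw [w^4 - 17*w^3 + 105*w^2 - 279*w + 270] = 4*w^3 - 51*w^2 + 210*w - 279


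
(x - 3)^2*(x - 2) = x^3 - 8*x^2 + 21*x - 18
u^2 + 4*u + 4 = (u + 2)^2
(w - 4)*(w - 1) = w^2 - 5*w + 4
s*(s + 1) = s^2 + s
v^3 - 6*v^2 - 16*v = v*(v - 8)*(v + 2)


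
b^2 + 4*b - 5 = (b - 1)*(b + 5)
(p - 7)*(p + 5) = p^2 - 2*p - 35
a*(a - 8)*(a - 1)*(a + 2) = a^4 - 7*a^3 - 10*a^2 + 16*a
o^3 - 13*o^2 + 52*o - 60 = (o - 6)*(o - 5)*(o - 2)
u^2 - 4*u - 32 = (u - 8)*(u + 4)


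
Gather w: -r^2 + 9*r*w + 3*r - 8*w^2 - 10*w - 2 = -r^2 + 3*r - 8*w^2 + w*(9*r - 10) - 2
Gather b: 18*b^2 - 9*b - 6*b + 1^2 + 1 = 18*b^2 - 15*b + 2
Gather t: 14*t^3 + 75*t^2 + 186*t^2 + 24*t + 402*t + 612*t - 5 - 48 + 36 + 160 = 14*t^3 + 261*t^2 + 1038*t + 143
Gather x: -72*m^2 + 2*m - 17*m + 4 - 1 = -72*m^2 - 15*m + 3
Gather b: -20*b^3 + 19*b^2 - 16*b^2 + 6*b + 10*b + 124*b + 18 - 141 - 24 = -20*b^3 + 3*b^2 + 140*b - 147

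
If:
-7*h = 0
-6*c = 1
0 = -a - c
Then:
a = 1/6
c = -1/6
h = 0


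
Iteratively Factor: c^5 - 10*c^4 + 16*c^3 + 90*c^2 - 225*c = (c - 5)*(c^4 - 5*c^3 - 9*c^2 + 45*c) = (c - 5)^2*(c^3 - 9*c) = (c - 5)^2*(c - 3)*(c^2 + 3*c) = (c - 5)^2*(c - 3)*(c + 3)*(c)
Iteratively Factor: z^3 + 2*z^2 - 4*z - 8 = (z + 2)*(z^2 - 4) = (z + 2)^2*(z - 2)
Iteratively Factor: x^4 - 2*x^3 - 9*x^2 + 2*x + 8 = (x - 4)*(x^3 + 2*x^2 - x - 2) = (x - 4)*(x + 1)*(x^2 + x - 2) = (x - 4)*(x + 1)*(x + 2)*(x - 1)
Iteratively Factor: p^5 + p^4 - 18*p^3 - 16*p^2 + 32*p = (p + 4)*(p^4 - 3*p^3 - 6*p^2 + 8*p) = (p + 2)*(p + 4)*(p^3 - 5*p^2 + 4*p) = (p - 4)*(p + 2)*(p + 4)*(p^2 - p) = (p - 4)*(p - 1)*(p + 2)*(p + 4)*(p)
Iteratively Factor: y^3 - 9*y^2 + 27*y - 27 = (y - 3)*(y^2 - 6*y + 9) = (y - 3)^2*(y - 3)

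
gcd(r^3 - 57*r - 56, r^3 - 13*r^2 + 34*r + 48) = r^2 - 7*r - 8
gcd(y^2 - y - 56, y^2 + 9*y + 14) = y + 7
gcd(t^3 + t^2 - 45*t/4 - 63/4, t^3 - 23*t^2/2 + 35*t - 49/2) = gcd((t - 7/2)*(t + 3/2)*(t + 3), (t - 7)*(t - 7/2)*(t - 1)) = t - 7/2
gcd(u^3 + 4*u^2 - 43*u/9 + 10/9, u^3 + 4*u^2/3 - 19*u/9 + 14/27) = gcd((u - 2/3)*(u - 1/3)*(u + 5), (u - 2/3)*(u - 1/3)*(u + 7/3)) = u^2 - u + 2/9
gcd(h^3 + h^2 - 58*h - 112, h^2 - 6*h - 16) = h^2 - 6*h - 16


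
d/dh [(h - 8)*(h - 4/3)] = 2*h - 28/3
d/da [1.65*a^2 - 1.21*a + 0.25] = 3.3*a - 1.21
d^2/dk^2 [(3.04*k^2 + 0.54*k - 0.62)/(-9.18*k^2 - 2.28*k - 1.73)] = (36.2426400000002*k^3 + 603.170064*k^2 + 129.316824*k - 27.1838)/(773.620632*k^6 + 576.423216*k^5 + 580.537692*k^4 + 229.109904*k^3 + 109.404162*k^2 + 20.471436*k + 5.177717)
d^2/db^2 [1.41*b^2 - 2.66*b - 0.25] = 2.82000000000000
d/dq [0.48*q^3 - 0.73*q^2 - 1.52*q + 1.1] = 1.44*q^2 - 1.46*q - 1.52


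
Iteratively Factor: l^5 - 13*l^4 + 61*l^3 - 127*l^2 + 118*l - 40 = (l - 1)*(l^4 - 12*l^3 + 49*l^2 - 78*l + 40) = (l - 1)^2*(l^3 - 11*l^2 + 38*l - 40) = (l - 5)*(l - 1)^2*(l^2 - 6*l + 8) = (l - 5)*(l - 4)*(l - 1)^2*(l - 2)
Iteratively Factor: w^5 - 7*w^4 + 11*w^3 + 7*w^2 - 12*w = (w - 1)*(w^4 - 6*w^3 + 5*w^2 + 12*w) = (w - 1)*(w + 1)*(w^3 - 7*w^2 + 12*w) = (w - 3)*(w - 1)*(w + 1)*(w^2 - 4*w) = w*(w - 3)*(w - 1)*(w + 1)*(w - 4)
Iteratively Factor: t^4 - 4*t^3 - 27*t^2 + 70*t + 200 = (t - 5)*(t^3 + t^2 - 22*t - 40) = (t - 5)*(t + 4)*(t^2 - 3*t - 10) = (t - 5)*(t + 2)*(t + 4)*(t - 5)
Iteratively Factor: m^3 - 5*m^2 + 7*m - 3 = (m - 1)*(m^2 - 4*m + 3) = (m - 1)^2*(m - 3)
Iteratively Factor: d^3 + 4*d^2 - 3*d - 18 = (d - 2)*(d^2 + 6*d + 9) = (d - 2)*(d + 3)*(d + 3)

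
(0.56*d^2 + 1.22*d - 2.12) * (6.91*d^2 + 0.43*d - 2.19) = 3.8696*d^4 + 8.671*d^3 - 15.351*d^2 - 3.5834*d + 4.6428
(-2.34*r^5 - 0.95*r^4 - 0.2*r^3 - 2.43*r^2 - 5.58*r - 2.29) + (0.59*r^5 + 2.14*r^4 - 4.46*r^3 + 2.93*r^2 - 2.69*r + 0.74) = -1.75*r^5 + 1.19*r^4 - 4.66*r^3 + 0.5*r^2 - 8.27*r - 1.55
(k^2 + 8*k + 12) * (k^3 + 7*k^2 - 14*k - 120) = k^5 + 15*k^4 + 54*k^3 - 148*k^2 - 1128*k - 1440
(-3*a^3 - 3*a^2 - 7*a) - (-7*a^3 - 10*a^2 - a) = 4*a^3 + 7*a^2 - 6*a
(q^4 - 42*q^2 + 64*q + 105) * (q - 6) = q^5 - 6*q^4 - 42*q^3 + 316*q^2 - 279*q - 630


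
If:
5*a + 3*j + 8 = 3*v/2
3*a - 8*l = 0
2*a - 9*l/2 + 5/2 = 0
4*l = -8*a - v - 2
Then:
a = -8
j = 143/3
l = -3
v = 74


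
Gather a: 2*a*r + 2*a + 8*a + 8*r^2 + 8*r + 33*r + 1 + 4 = a*(2*r + 10) + 8*r^2 + 41*r + 5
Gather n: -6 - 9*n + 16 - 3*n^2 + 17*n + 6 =-3*n^2 + 8*n + 16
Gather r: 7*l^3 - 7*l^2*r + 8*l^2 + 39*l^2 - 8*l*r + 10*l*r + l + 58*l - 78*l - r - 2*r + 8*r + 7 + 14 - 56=7*l^3 + 47*l^2 - 19*l + r*(-7*l^2 + 2*l + 5) - 35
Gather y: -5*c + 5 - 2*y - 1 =-5*c - 2*y + 4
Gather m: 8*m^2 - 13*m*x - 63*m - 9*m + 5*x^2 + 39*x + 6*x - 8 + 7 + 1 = 8*m^2 + m*(-13*x - 72) + 5*x^2 + 45*x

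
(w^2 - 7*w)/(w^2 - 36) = w*(w - 7)/(w^2 - 36)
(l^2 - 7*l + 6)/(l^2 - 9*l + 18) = (l - 1)/(l - 3)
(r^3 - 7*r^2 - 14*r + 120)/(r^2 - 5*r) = r - 2 - 24/r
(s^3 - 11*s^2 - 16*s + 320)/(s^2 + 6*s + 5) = (s^2 - 16*s + 64)/(s + 1)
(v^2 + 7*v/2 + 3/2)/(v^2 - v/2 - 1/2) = (v + 3)/(v - 1)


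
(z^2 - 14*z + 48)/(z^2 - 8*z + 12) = (z - 8)/(z - 2)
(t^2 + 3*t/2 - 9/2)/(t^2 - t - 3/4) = 2*(t + 3)/(2*t + 1)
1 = 1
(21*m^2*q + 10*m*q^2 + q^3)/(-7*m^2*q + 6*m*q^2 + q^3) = (3*m + q)/(-m + q)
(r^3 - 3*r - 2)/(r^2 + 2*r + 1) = r - 2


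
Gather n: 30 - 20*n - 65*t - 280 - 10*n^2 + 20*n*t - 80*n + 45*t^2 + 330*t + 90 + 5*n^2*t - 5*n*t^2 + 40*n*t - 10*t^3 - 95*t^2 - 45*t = n^2*(5*t - 10) + n*(-5*t^2 + 60*t - 100) - 10*t^3 - 50*t^2 + 220*t - 160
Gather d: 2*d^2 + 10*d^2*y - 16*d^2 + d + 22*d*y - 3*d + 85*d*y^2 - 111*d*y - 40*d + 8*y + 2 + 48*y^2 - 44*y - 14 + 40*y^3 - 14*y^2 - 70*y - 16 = d^2*(10*y - 14) + d*(85*y^2 - 89*y - 42) + 40*y^3 + 34*y^2 - 106*y - 28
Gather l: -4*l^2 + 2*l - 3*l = -4*l^2 - l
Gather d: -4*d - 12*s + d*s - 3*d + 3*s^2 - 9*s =d*(s - 7) + 3*s^2 - 21*s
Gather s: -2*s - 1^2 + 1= -2*s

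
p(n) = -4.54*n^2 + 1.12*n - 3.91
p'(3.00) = -26.12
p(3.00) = -41.41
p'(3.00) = -26.12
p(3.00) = -41.41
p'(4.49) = -39.65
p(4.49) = -90.41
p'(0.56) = -3.96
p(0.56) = -4.71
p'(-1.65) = 16.10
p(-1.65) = -18.12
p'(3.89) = -34.20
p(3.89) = -68.25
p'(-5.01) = 46.61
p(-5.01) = -123.48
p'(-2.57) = 24.46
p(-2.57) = -36.77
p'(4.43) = -39.10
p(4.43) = -88.05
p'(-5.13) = 47.70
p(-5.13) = -129.13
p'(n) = 1.12 - 9.08*n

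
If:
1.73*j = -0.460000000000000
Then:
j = -0.27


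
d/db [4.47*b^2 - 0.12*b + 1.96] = 8.94*b - 0.12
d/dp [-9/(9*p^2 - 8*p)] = 18*(9*p - 4)/(p^2*(9*p - 8)^2)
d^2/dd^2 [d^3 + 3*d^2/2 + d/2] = 6*d + 3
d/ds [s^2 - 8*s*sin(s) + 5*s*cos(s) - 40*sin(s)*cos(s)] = -5*s*sin(s) - 8*s*cos(s) + 2*s - 8*sin(s) + 5*cos(s) - 40*cos(2*s)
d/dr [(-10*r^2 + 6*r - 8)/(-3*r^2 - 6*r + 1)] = 2*(39*r^2 - 34*r - 21)/(9*r^4 + 36*r^3 + 30*r^2 - 12*r + 1)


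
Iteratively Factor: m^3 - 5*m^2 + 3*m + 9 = (m - 3)*(m^2 - 2*m - 3) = (m - 3)^2*(m + 1)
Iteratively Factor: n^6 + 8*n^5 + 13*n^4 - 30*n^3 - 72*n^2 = (n)*(n^5 + 8*n^4 + 13*n^3 - 30*n^2 - 72*n) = n*(n + 4)*(n^4 + 4*n^3 - 3*n^2 - 18*n) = n^2*(n + 4)*(n^3 + 4*n^2 - 3*n - 18) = n^2*(n + 3)*(n + 4)*(n^2 + n - 6) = n^2*(n - 2)*(n + 3)*(n + 4)*(n + 3)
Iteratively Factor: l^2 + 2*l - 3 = (l + 3)*(l - 1)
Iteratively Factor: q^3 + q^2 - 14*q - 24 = (q - 4)*(q^2 + 5*q + 6) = (q - 4)*(q + 2)*(q + 3)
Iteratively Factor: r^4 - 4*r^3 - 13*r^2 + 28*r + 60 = (r + 2)*(r^3 - 6*r^2 - r + 30) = (r + 2)^2*(r^2 - 8*r + 15) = (r - 3)*(r + 2)^2*(r - 5)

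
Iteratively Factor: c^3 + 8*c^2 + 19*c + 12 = (c + 4)*(c^2 + 4*c + 3) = (c + 3)*(c + 4)*(c + 1)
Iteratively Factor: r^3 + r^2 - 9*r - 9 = (r + 3)*(r^2 - 2*r - 3) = (r - 3)*(r + 3)*(r + 1)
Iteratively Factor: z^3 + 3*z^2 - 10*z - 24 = (z - 3)*(z^2 + 6*z + 8) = (z - 3)*(z + 4)*(z + 2)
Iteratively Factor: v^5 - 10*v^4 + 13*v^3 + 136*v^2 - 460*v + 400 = (v - 2)*(v^4 - 8*v^3 - 3*v^2 + 130*v - 200) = (v - 2)^2*(v^3 - 6*v^2 - 15*v + 100) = (v - 2)^2*(v + 4)*(v^2 - 10*v + 25) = (v - 5)*(v - 2)^2*(v + 4)*(v - 5)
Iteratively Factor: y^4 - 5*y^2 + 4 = (y - 1)*(y^3 + y^2 - 4*y - 4) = (y - 1)*(y + 1)*(y^2 - 4) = (y - 2)*(y - 1)*(y + 1)*(y + 2)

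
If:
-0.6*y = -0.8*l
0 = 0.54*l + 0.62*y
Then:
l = 0.00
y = 0.00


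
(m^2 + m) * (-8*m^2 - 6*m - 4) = -8*m^4 - 14*m^3 - 10*m^2 - 4*m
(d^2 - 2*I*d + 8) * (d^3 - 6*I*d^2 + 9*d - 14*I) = d^5 - 8*I*d^4 + 5*d^3 - 80*I*d^2 + 44*d - 112*I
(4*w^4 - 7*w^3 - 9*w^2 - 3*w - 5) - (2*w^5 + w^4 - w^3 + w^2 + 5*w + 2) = -2*w^5 + 3*w^4 - 6*w^3 - 10*w^2 - 8*w - 7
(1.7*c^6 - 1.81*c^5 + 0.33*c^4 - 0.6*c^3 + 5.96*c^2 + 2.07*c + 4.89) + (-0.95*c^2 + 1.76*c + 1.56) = 1.7*c^6 - 1.81*c^5 + 0.33*c^4 - 0.6*c^3 + 5.01*c^2 + 3.83*c + 6.45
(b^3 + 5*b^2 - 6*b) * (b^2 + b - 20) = b^5 + 6*b^4 - 21*b^3 - 106*b^2 + 120*b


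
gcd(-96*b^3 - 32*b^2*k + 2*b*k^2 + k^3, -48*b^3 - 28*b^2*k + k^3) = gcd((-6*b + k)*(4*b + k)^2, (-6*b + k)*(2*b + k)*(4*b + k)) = 24*b^2 + 2*b*k - k^2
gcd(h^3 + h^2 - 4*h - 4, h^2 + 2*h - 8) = h - 2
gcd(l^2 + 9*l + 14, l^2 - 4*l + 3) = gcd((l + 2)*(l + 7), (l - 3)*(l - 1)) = 1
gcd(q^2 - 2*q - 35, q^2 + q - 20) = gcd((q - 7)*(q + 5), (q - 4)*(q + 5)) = q + 5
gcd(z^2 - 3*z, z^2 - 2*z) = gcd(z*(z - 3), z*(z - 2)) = z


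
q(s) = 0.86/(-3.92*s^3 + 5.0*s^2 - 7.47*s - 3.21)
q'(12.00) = 0.00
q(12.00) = -0.00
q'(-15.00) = 0.00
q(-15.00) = 0.00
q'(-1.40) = 0.05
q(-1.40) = 0.03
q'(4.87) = 0.00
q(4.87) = -0.00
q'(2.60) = 0.02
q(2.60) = -0.01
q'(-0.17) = 2.59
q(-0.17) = -0.48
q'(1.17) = 0.08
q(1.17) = -0.08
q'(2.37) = 0.02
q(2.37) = -0.02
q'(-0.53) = 1.84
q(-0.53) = 0.31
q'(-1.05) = 0.12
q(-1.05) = 0.06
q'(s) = 0.86*(11.76*s^2 - 10.0*s + 7.47)/(-3.92*s^3 + 5.0*s^2 - 7.47*s - 3.21)^2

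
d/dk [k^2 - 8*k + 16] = 2*k - 8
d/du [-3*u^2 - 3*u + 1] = -6*u - 3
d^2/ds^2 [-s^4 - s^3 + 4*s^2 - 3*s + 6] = -12*s^2 - 6*s + 8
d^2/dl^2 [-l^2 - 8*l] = -2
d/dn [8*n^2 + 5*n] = 16*n + 5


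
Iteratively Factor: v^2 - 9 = (v - 3)*(v + 3)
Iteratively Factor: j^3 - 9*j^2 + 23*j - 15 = (j - 3)*(j^2 - 6*j + 5) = (j - 5)*(j - 3)*(j - 1)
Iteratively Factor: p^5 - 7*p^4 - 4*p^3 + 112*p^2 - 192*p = (p - 4)*(p^4 - 3*p^3 - 16*p^2 + 48*p) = (p - 4)^2*(p^3 + p^2 - 12*p) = p*(p - 4)^2*(p^2 + p - 12) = p*(p - 4)^2*(p - 3)*(p + 4)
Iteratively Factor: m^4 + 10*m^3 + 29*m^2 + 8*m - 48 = (m + 4)*(m^3 + 6*m^2 + 5*m - 12) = (m + 4)^2*(m^2 + 2*m - 3) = (m - 1)*(m + 4)^2*(m + 3)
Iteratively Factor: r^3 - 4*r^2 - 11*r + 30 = (r - 5)*(r^2 + r - 6) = (r - 5)*(r - 2)*(r + 3)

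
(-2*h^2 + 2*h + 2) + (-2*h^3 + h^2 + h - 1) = -2*h^3 - h^2 + 3*h + 1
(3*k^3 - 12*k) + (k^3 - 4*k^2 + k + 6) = 4*k^3 - 4*k^2 - 11*k + 6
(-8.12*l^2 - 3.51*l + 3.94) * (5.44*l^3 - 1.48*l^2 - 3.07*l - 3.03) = -44.1728*l^5 - 7.0768*l^4 + 51.5568*l^3 + 29.5481*l^2 - 1.4605*l - 11.9382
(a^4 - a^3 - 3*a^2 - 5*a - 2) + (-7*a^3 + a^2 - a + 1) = a^4 - 8*a^3 - 2*a^2 - 6*a - 1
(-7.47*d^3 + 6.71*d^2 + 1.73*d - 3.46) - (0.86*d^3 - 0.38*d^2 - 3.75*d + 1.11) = -8.33*d^3 + 7.09*d^2 + 5.48*d - 4.57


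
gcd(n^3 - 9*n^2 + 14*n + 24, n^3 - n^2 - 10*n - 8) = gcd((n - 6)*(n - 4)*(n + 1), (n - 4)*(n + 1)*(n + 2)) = n^2 - 3*n - 4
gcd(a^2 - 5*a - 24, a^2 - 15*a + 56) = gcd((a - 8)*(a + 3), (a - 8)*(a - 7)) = a - 8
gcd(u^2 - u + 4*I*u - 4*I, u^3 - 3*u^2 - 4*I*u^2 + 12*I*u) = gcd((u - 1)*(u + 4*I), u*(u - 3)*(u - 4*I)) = 1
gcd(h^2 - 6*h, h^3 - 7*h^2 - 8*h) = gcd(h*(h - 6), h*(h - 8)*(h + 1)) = h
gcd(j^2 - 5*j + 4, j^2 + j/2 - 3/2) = j - 1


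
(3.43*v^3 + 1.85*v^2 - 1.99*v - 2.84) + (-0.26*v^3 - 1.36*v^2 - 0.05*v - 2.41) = 3.17*v^3 + 0.49*v^2 - 2.04*v - 5.25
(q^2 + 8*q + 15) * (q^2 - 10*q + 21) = q^4 - 2*q^3 - 44*q^2 + 18*q + 315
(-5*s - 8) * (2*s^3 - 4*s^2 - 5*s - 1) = -10*s^4 + 4*s^3 + 57*s^2 + 45*s + 8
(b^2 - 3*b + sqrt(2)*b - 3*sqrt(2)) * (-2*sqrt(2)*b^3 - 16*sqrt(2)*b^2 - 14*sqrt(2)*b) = -2*sqrt(2)*b^5 - 10*sqrt(2)*b^4 - 4*b^4 - 20*b^3 + 34*sqrt(2)*b^3 + 42*sqrt(2)*b^2 + 68*b^2 + 84*b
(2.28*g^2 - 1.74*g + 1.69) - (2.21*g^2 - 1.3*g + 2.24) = 0.0699999999999998*g^2 - 0.44*g - 0.55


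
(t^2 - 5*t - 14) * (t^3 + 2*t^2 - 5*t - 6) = t^5 - 3*t^4 - 29*t^3 - 9*t^2 + 100*t + 84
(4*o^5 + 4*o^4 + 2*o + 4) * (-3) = -12*o^5 - 12*o^4 - 6*o - 12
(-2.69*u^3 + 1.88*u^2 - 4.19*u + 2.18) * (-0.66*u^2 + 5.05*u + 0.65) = 1.7754*u^5 - 14.8253*u^4 + 10.5109*u^3 - 21.3763*u^2 + 8.2855*u + 1.417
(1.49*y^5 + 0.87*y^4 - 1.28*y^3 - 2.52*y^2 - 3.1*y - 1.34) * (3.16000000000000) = 4.7084*y^5 + 2.7492*y^4 - 4.0448*y^3 - 7.9632*y^2 - 9.796*y - 4.2344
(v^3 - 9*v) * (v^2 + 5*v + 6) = v^5 + 5*v^4 - 3*v^3 - 45*v^2 - 54*v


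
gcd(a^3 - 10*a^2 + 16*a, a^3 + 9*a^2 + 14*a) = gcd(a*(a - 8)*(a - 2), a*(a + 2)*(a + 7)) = a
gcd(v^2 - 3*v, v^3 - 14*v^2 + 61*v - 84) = v - 3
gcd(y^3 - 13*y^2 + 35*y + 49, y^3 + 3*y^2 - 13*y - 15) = y + 1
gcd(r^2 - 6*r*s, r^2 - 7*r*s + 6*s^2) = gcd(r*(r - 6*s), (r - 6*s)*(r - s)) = r - 6*s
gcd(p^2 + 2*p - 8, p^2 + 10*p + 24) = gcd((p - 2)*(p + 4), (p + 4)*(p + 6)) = p + 4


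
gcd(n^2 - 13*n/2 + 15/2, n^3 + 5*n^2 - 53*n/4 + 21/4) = n - 3/2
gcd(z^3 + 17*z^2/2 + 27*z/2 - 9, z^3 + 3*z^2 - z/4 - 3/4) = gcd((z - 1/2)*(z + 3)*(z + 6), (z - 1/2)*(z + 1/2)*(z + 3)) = z^2 + 5*z/2 - 3/2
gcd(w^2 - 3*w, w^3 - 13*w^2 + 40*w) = w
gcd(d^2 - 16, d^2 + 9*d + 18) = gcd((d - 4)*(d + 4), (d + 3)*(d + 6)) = 1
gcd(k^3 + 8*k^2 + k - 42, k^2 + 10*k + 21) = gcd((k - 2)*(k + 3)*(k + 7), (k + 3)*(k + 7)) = k^2 + 10*k + 21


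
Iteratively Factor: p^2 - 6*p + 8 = (p - 2)*(p - 4)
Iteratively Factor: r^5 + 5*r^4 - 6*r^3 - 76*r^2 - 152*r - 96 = (r + 3)*(r^4 + 2*r^3 - 12*r^2 - 40*r - 32) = (r - 4)*(r + 3)*(r^3 + 6*r^2 + 12*r + 8) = (r - 4)*(r + 2)*(r + 3)*(r^2 + 4*r + 4) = (r - 4)*(r + 2)^2*(r + 3)*(r + 2)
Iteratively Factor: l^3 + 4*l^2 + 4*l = (l + 2)*(l^2 + 2*l) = l*(l + 2)*(l + 2)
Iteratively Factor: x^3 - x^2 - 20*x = (x)*(x^2 - x - 20) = x*(x + 4)*(x - 5)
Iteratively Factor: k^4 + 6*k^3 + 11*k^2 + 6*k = (k + 1)*(k^3 + 5*k^2 + 6*k) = (k + 1)*(k + 2)*(k^2 + 3*k) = (k + 1)*(k + 2)*(k + 3)*(k)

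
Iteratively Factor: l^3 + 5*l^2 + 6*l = (l + 2)*(l^2 + 3*l) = (l + 2)*(l + 3)*(l)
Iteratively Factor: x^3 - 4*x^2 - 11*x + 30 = (x + 3)*(x^2 - 7*x + 10) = (x - 2)*(x + 3)*(x - 5)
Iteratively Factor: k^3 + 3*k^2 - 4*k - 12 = (k - 2)*(k^2 + 5*k + 6) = (k - 2)*(k + 2)*(k + 3)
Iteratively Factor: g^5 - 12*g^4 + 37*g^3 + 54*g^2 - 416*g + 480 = (g - 4)*(g^4 - 8*g^3 + 5*g^2 + 74*g - 120) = (g - 4)^2*(g^3 - 4*g^2 - 11*g + 30) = (g - 4)^2*(g + 3)*(g^2 - 7*g + 10) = (g - 4)^2*(g - 2)*(g + 3)*(g - 5)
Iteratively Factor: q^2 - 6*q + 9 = (q - 3)*(q - 3)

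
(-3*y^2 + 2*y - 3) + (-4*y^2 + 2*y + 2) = -7*y^2 + 4*y - 1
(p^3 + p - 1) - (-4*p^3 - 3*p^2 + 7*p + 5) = 5*p^3 + 3*p^2 - 6*p - 6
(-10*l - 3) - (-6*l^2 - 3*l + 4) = 6*l^2 - 7*l - 7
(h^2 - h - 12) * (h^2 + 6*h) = h^4 + 5*h^3 - 18*h^2 - 72*h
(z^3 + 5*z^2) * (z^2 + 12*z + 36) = z^5 + 17*z^4 + 96*z^3 + 180*z^2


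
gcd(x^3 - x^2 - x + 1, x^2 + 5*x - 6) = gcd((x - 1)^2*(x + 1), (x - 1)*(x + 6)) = x - 1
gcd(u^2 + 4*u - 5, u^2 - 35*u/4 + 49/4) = 1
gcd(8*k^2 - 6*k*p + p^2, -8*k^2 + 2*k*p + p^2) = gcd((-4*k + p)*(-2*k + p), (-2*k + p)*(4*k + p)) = -2*k + p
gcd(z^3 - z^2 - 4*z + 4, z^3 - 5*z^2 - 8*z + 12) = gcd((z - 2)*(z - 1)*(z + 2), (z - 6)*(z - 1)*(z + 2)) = z^2 + z - 2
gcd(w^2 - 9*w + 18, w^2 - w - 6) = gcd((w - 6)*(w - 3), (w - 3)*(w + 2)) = w - 3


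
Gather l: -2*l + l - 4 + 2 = -l - 2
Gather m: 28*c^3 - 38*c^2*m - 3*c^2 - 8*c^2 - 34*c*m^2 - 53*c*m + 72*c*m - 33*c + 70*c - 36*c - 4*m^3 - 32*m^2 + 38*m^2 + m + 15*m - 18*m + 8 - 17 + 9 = 28*c^3 - 11*c^2 + c - 4*m^3 + m^2*(6 - 34*c) + m*(-38*c^2 + 19*c - 2)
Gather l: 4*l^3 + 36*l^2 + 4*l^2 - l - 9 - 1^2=4*l^3 + 40*l^2 - l - 10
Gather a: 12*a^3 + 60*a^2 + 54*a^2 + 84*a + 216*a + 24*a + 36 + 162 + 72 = 12*a^3 + 114*a^2 + 324*a + 270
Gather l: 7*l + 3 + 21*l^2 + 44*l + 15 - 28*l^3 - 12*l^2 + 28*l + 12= -28*l^3 + 9*l^2 + 79*l + 30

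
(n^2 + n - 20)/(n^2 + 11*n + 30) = (n - 4)/(n + 6)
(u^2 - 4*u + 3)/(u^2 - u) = (u - 3)/u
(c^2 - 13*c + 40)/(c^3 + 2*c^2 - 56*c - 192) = (c - 5)/(c^2 + 10*c + 24)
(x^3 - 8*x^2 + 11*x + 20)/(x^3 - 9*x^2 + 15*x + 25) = (x - 4)/(x - 5)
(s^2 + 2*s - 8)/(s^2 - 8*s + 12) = (s + 4)/(s - 6)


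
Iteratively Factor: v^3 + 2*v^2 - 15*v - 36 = (v + 3)*(v^2 - v - 12) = (v + 3)^2*(v - 4)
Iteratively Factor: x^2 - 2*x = (x)*(x - 2)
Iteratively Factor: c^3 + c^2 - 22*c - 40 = (c + 2)*(c^2 - c - 20) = (c - 5)*(c + 2)*(c + 4)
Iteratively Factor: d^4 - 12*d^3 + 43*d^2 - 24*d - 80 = (d - 4)*(d^3 - 8*d^2 + 11*d + 20) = (d - 4)^2*(d^2 - 4*d - 5) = (d - 4)^2*(d + 1)*(d - 5)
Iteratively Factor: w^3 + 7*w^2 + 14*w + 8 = (w + 2)*(w^2 + 5*w + 4) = (w + 1)*(w + 2)*(w + 4)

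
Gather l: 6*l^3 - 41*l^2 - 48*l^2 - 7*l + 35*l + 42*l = 6*l^3 - 89*l^2 + 70*l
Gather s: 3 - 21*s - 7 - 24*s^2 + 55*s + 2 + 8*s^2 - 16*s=-16*s^2 + 18*s - 2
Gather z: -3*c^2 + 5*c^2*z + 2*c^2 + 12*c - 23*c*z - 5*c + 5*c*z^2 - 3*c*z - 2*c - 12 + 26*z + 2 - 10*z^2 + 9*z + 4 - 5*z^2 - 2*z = -c^2 + 5*c + z^2*(5*c - 15) + z*(5*c^2 - 26*c + 33) - 6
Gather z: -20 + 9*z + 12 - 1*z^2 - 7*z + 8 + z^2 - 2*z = 0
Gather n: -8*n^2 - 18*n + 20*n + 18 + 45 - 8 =-8*n^2 + 2*n + 55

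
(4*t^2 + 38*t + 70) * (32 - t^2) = -4*t^4 - 38*t^3 + 58*t^2 + 1216*t + 2240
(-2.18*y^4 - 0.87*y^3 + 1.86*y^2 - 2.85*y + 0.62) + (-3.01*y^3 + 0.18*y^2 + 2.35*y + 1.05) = -2.18*y^4 - 3.88*y^3 + 2.04*y^2 - 0.5*y + 1.67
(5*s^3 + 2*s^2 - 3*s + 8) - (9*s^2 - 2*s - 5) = 5*s^3 - 7*s^2 - s + 13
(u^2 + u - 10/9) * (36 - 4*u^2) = -4*u^4 - 4*u^3 + 364*u^2/9 + 36*u - 40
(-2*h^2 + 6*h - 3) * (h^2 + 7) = -2*h^4 + 6*h^3 - 17*h^2 + 42*h - 21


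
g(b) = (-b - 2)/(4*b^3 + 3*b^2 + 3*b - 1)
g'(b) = (-b - 2)*(-12*b^2 - 6*b - 3)/(4*b^3 + 3*b^2 + 3*b - 1)^2 - 1/(4*b^3 + 3*b^2 + 3*b - 1) = (8*b^3 + 27*b^2 + 12*b + 7)/(16*b^6 + 24*b^5 + 33*b^4 + 10*b^3 + 3*b^2 - 6*b + 1)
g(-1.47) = 0.05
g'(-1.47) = 0.16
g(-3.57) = -0.01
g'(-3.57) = -0.00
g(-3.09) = -0.01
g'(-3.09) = -0.00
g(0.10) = 3.15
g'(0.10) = 19.11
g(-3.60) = -0.01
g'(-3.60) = -0.00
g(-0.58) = 0.57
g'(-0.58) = 1.20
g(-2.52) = -0.01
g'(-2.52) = 0.01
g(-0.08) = 1.57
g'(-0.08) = 4.15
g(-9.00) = 0.00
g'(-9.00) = 0.00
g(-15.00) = 0.00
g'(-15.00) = 0.00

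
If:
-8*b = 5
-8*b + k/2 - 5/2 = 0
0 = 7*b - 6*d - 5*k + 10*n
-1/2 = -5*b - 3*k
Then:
No Solution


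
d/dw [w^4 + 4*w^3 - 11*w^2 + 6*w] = 4*w^3 + 12*w^2 - 22*w + 6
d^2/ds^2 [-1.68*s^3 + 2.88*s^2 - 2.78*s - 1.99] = 5.76 - 10.08*s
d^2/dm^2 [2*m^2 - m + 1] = 4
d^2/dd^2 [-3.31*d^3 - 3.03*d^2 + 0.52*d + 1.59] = -19.86*d - 6.06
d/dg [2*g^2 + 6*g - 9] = 4*g + 6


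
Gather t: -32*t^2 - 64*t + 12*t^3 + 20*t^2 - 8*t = 12*t^3 - 12*t^2 - 72*t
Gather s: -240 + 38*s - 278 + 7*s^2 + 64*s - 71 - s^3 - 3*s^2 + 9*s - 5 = -s^3 + 4*s^2 + 111*s - 594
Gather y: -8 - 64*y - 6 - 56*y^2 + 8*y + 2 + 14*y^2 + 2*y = -42*y^2 - 54*y - 12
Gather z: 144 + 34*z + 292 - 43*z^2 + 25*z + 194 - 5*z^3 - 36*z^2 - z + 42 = -5*z^3 - 79*z^2 + 58*z + 672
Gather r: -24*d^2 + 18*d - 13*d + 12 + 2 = -24*d^2 + 5*d + 14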